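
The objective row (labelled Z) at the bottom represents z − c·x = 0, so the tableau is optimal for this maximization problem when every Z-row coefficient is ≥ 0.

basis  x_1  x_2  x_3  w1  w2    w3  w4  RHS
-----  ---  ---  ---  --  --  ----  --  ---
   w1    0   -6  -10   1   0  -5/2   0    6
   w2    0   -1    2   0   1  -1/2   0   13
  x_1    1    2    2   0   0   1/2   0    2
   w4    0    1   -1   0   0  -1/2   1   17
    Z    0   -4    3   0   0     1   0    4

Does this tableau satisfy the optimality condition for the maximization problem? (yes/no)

The Z-row has a negative entry -4 in column x_2, so it is not optimal.

no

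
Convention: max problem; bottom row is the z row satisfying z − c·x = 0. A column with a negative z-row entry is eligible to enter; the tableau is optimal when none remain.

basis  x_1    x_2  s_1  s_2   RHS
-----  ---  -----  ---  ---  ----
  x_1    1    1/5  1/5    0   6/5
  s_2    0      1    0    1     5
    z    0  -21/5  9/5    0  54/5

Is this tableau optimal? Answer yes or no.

The z-row has a negative entry -21/5 in column x_2, so it is not optimal.

no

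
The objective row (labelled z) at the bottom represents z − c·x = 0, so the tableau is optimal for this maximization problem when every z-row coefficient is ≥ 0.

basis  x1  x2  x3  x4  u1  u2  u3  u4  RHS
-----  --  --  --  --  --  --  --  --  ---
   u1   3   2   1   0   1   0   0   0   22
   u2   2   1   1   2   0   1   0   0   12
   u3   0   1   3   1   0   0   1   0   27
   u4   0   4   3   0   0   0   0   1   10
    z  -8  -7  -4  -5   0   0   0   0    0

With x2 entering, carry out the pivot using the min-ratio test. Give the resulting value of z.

Ratio test on column x2 — row 1: 22/2 = 11; row 2: 12/1 = 12; row 3: 27/1 = 27; row 4: 10/4 = 5/2. Minimum is 5/2 at row 4 (u4 leaves); pivot element 4.
Pivot on row 4; the z-row RHS becomes 0 − (-7)·(5/2) = 35/2.

35/2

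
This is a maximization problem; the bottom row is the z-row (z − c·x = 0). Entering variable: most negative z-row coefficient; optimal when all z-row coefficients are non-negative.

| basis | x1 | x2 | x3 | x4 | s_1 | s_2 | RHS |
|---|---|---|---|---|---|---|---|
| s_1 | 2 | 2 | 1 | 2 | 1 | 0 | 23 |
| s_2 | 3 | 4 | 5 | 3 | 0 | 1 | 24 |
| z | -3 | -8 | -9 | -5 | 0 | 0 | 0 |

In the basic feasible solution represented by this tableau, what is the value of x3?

x3 is not in the basis, so in the current basic feasible solution x3 = 0.

0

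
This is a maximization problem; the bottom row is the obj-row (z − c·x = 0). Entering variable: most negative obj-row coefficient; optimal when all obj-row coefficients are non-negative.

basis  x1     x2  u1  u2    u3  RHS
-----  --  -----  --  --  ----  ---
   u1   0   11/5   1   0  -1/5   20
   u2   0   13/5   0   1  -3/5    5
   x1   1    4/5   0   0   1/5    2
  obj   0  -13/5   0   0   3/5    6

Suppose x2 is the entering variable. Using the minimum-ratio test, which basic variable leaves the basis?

Column x2 entries and ratios — u1: 20/(11/5) = 100/11; u2: 5/(13/5) = 25/13; x1: 2/(4/5) = 5/2.
Smallest ratio is 25/13 in the row of u2, so u2 leaves.

u2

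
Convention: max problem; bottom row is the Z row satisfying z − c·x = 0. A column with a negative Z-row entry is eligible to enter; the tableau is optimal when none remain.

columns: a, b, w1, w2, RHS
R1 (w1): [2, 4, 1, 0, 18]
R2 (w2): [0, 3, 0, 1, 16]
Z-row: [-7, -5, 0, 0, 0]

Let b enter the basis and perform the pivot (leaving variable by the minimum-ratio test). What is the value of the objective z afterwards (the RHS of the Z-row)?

Ratio test on column b — row 1: 18/4 = 9/2; row 2: 16/3 = 16/3. Minimum is 9/2 at row 1 (w1 leaves); pivot element 4.
Pivot on row 1; the Z-row RHS becomes 0 − (-5)·(9/2) = 45/2.

45/2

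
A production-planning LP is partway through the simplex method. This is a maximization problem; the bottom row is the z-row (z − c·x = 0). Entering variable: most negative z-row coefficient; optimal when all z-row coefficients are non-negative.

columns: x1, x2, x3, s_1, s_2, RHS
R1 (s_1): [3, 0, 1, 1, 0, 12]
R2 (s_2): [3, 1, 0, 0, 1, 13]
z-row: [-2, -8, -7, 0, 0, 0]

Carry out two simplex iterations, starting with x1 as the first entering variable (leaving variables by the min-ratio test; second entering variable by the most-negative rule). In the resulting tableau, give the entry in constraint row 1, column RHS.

4

Ratio test on column x1 — row 1: 12/3 = 4; row 2: 13/3 = 13/3. Minimum is 4 at row 1 (s_1 leaves); pivot element 3.
Divide row 1 by 3; eliminate column x1 from the other rows.
Second iteration: most negative z-row entry is -8 in column x2, so x2 enters.
Ratio test on column x2 — row 1: entry 0 ≤ 0; row 2: 1/1 = 1. Minimum is 1 at row 2 (s_2 leaves); pivot element 1.
Divide row 2 by 1; eliminate column x2 from the other rows.
After both pivots, the entry at constraint row 1, column RHS is 4.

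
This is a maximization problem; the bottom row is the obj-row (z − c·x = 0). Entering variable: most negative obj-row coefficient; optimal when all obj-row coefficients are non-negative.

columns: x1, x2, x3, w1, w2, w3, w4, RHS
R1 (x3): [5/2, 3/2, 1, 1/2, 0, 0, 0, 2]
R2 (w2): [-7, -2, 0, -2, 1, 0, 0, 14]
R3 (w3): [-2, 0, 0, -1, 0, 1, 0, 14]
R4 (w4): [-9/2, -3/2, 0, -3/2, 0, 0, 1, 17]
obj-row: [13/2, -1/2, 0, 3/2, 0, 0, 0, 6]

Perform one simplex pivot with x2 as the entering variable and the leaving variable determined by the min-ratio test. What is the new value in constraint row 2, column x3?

4/3

Ratio test on column x2 — row 1: 2/(3/2) = 4/3; row 2: entry -2 ≤ 0; row 3: entry 0 ≤ 0; row 4: entry -3/2 ≤ 0. Minimum is 4/3 at row 1 (x3 leaves); pivot element 3/2.
Divide row 1 by 3/2; eliminate column x2 from the other rows.
Row 2 update in column x3: 0 − (-2)·(2/3) = 4/3.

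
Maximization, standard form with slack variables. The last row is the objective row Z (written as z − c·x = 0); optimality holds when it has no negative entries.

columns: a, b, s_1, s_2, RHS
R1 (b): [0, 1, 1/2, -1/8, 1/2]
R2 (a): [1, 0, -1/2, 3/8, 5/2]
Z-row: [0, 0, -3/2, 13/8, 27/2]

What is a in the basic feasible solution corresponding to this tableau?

5/2

a is basic (row 2); its value is the RHS of that row, 5/2.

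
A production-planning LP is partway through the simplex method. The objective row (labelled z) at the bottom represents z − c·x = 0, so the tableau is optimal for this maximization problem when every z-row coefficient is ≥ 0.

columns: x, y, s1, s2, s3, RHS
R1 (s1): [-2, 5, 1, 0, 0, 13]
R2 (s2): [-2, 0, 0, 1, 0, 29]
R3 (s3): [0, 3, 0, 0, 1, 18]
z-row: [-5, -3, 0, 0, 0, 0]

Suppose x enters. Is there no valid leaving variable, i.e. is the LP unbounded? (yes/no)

yes

Every constraint-row entry in column x is ≤ 0, so increasing x is unbounded.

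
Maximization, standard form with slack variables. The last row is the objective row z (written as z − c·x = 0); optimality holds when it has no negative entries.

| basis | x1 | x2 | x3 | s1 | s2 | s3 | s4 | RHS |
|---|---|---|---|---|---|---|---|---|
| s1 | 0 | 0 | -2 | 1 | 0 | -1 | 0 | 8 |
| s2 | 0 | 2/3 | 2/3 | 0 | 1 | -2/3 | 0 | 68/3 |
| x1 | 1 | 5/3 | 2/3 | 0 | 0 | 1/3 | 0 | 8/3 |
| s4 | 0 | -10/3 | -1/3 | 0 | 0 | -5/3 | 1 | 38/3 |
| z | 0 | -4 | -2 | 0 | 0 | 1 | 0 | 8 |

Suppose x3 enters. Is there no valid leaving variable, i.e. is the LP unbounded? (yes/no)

Column x3 has positive entries in row(s) 2, 3, so the ratio test bounds it — not unbounded.

no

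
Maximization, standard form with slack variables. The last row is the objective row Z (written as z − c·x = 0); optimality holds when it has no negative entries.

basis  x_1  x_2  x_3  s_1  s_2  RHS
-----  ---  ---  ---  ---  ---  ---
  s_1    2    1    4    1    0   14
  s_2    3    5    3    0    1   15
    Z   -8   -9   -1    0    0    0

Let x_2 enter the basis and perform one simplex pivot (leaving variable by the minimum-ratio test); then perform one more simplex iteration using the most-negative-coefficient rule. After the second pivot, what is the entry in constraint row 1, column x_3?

Ratio test on column x_2 — row 1: 14/1 = 14; row 2: 15/5 = 3. Minimum is 3 at row 2 (s_2 leaves); pivot element 5.
Divide row 2 by 5; eliminate column x_2 from the other rows.
Second iteration: most negative Z-row entry is -13/5 in column x_1, so x_1 enters.
Ratio test on column x_1 — row 1: 11/(7/5) = 55/7; row 2: 3/(3/5) = 5. Minimum is 5 at row 2 (x_2 leaves); pivot element 3/5.
Divide row 2 by 3/5; eliminate column x_1 from the other rows.
After both pivots, the entry at constraint row 1, column x_3 is 2.

2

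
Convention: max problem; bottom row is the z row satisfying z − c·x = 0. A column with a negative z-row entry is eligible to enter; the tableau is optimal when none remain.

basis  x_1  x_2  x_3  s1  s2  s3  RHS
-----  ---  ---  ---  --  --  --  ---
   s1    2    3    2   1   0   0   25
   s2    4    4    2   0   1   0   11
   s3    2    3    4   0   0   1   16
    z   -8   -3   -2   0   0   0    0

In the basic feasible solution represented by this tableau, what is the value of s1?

25

s1 is basic (row 1); its value is the RHS of that row, 25.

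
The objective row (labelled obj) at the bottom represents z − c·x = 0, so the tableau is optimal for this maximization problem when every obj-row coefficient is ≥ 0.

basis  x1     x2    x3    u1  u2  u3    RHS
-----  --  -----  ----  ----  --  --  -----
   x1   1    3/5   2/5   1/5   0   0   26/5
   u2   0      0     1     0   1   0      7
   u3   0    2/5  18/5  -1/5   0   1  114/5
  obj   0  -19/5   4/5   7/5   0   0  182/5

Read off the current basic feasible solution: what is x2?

x2 is not in the basis, so in the current basic feasible solution x2 = 0.

0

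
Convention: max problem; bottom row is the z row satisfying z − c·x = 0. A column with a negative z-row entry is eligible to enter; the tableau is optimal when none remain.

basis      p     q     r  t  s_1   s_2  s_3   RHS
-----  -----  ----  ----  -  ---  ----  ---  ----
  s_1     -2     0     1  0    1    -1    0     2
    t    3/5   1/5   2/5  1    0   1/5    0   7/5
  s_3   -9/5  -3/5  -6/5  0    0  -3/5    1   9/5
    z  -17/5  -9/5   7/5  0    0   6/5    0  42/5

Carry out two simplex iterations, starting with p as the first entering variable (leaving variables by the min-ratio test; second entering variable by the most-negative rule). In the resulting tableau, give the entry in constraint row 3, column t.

3

Ratio test on column p — row 1: entry -2 ≤ 0; row 2: (7/5)/(3/5) = 7/3; row 3: entry -9/5 ≤ 0. Minimum is 7/3 at row 2 (t leaves); pivot element 3/5.
Divide row 2 by 3/5; eliminate column p from the other rows.
Second iteration: most negative z-row entry is -2/3 in column q, so q enters.
Ratio test on column q — row 1: (20/3)/(2/3) = 10; row 2: (7/3)/(1/3) = 7; row 3: entry 0 ≤ 0. Minimum is 7 at row 2 (p leaves); pivot element 1/3.
Divide row 2 by 1/3; eliminate column q from the other rows.
After both pivots, the entry at constraint row 3, column t is 3.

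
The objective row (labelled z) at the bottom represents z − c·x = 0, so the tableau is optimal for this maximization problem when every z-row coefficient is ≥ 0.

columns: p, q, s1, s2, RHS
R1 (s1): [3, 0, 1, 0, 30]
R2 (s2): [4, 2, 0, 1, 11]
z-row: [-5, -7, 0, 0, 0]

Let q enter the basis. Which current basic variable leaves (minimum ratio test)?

s2

Column q entries and ratios — s1: 0 ≤ 0, skip; s2: 11/2 = 11/2.
Smallest ratio is 11/2 in the row of s2, so s2 leaves.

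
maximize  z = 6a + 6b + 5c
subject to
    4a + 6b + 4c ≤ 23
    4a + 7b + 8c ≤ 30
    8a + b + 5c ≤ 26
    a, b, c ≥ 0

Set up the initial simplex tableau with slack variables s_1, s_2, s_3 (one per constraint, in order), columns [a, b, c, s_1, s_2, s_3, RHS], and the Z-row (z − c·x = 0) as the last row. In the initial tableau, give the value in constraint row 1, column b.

Constraint 1 has coefficient 6 on b.

6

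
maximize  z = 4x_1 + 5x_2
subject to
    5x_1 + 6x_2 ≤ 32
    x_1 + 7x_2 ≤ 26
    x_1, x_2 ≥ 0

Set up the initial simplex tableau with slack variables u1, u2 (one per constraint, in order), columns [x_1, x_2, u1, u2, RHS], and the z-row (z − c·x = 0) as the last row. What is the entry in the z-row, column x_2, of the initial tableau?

-5

The z-row carries the negated objective coefficients: the x_2 entry is -5.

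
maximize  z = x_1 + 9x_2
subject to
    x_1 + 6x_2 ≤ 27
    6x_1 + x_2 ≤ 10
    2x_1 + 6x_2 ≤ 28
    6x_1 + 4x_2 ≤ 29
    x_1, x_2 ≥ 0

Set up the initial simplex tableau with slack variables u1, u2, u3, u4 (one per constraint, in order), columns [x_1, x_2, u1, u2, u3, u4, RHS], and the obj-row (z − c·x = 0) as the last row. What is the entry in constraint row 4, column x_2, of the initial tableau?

Constraint 4 has coefficient 4 on x_2.

4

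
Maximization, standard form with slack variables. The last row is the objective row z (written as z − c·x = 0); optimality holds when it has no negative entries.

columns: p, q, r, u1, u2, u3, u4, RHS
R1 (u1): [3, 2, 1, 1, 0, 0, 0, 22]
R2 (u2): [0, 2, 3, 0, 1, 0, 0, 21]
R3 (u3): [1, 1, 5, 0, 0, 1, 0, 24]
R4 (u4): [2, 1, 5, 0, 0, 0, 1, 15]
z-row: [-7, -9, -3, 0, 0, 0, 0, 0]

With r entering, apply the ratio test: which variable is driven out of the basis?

Column r entries and ratios — u1: 22/1 = 22; u2: 21/3 = 7; u3: 24/5 = 24/5; u4: 15/5 = 3.
Smallest ratio is 3 in the row of u4, so u4 leaves.

u4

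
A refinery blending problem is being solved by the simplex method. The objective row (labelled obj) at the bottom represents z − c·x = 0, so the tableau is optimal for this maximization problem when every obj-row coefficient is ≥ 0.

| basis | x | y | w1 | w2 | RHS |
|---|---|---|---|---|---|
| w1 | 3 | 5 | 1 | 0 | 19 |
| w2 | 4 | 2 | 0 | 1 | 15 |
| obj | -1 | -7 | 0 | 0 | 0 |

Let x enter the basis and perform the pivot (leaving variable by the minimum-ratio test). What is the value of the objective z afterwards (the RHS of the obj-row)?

15/4

Ratio test on column x — row 1: 19/3 = 19/3; row 2: 15/4 = 15/4. Minimum is 15/4 at row 2 (w2 leaves); pivot element 4.
Pivot on row 2; the obj-row RHS becomes 0 − (-1)·(15/4) = 15/4.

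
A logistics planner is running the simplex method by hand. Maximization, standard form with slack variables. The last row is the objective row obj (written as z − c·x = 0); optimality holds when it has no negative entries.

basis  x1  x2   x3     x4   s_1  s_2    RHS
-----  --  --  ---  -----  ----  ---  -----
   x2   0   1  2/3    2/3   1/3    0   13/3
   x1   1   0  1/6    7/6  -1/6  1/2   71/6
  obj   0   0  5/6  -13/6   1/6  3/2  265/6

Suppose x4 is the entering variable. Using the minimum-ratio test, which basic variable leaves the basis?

x2

Column x4 entries and ratios — x2: (13/3)/(2/3) = 13/2; x1: (71/6)/(7/6) = 71/7.
Smallest ratio is 13/2 in the row of x2, so x2 leaves.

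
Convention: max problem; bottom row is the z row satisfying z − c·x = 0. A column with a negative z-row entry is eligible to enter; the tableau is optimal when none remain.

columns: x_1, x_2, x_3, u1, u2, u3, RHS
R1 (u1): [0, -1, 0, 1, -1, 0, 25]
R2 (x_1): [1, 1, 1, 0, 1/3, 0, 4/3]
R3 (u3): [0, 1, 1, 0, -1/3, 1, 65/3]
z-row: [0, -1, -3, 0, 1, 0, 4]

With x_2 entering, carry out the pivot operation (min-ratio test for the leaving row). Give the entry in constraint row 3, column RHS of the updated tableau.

61/3

Ratio test on column x_2 — row 1: entry -1 ≤ 0; row 2: (4/3)/1 = 4/3; row 3: (65/3)/1 = 65/3. Minimum is 4/3 at row 2 (x_1 leaves); pivot element 1.
Divide row 2 by 1; eliminate column x_2 from the other rows.
Row 3 update in column RHS: 65/3 − 1·(4/3) = 61/3.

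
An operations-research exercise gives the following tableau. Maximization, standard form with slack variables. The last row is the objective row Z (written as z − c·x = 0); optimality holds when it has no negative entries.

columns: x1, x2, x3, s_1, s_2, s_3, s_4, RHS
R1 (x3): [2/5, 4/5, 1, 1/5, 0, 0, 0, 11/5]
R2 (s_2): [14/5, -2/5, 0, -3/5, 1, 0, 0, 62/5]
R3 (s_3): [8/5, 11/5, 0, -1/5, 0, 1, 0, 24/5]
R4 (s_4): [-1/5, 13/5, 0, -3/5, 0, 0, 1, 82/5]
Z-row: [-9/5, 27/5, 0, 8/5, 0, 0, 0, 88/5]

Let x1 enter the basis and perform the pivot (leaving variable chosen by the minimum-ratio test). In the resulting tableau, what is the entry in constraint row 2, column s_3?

-7/4

Ratio test on column x1 — row 1: (11/5)/(2/5) = 11/2; row 2: (62/5)/(14/5) = 31/7; row 3: (24/5)/(8/5) = 3; row 4: entry -1/5 ≤ 0. Minimum is 3 at row 3 (s_3 leaves); pivot element 8/5.
Divide row 3 by 8/5; eliminate column x1 from the other rows.
Row 2 update in column s_3: 0 − (14/5)·(5/8) = -7/4.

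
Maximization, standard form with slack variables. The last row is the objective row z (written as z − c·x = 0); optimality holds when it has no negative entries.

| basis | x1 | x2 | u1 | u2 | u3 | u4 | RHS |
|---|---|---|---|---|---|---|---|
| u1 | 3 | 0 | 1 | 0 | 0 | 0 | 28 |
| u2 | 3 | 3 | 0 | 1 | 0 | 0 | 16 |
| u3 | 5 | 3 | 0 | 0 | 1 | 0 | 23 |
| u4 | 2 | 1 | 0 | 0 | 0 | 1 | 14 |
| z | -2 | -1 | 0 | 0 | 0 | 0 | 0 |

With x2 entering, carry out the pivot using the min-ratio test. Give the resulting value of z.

Ratio test on column x2 — row 1: entry 0 ≤ 0; row 2: 16/3 = 16/3; row 3: 23/3 = 23/3; row 4: 14/1 = 14. Minimum is 16/3 at row 2 (u2 leaves); pivot element 3.
Pivot on row 2; the z-row RHS becomes 0 − (-1)·(16/3) = 16/3.

16/3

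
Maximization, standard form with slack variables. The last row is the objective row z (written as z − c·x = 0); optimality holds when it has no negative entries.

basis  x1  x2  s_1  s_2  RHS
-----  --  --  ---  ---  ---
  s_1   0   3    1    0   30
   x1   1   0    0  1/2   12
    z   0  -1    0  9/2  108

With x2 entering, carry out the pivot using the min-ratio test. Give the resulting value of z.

118

Ratio test on column x2 — row 1: 30/3 = 10; row 2: entry 0 ≤ 0. Minimum is 10 at row 1 (s_1 leaves); pivot element 3.
Pivot on row 1; the z-row RHS becomes 108 − (-1)·10 = 118.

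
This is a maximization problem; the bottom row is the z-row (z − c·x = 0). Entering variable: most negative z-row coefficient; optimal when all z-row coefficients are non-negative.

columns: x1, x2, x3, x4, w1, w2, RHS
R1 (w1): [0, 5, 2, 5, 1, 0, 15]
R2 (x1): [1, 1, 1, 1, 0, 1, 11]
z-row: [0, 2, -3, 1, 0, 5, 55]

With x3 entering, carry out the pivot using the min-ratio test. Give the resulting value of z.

155/2

Ratio test on column x3 — row 1: 15/2 = 15/2; row 2: 11/1 = 11. Minimum is 15/2 at row 1 (w1 leaves); pivot element 2.
Pivot on row 1; the z-row RHS becomes 55 − (-3)·(15/2) = 155/2.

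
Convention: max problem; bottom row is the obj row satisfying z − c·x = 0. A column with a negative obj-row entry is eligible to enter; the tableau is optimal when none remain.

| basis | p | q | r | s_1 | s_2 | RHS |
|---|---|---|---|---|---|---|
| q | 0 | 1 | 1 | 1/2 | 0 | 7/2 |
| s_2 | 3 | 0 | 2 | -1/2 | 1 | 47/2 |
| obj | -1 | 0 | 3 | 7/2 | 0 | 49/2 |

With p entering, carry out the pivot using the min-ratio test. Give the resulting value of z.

Ratio test on column p — row 1: entry 0 ≤ 0; row 2: (47/2)/3 = 47/6. Minimum is 47/6 at row 2 (s_2 leaves); pivot element 3.
Pivot on row 2; the obj-row RHS becomes 49/2 − (-1)·(47/6) = 97/3.

97/3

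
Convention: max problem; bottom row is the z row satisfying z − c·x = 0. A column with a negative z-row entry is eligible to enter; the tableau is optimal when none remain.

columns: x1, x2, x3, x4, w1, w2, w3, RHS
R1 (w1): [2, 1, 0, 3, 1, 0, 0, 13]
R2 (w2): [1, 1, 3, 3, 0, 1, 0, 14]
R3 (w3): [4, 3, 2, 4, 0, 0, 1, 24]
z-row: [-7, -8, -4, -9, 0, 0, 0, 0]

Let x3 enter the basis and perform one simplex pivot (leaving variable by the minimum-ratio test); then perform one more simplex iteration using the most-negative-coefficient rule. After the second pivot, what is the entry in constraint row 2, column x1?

Ratio test on column x3 — row 1: entry 0 ≤ 0; row 2: 14/3 = 14/3; row 3: 24/2 = 12. Minimum is 14/3 at row 2 (w2 leaves); pivot element 3.
Divide row 2 by 3; eliminate column x3 from the other rows.
Second iteration: most negative z-row entry is -20/3 in column x2, so x2 enters.
Ratio test on column x2 — row 1: 13/1 = 13; row 2: (14/3)/(1/3) = 14; row 3: (44/3)/(7/3) = 44/7. Minimum is 44/7 at row 3 (w3 leaves); pivot element 7/3.
Divide row 3 by 7/3; eliminate column x2 from the other rows.
After both pivots, the entry at constraint row 2, column x1 is -1/7.

-1/7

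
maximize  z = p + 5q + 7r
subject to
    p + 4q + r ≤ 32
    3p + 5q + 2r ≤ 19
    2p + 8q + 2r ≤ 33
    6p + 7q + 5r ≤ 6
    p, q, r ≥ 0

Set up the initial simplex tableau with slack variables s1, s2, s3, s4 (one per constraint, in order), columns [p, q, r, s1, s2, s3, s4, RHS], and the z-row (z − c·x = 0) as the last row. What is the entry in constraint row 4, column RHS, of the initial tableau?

The RHS of constraint 4 is b_4 = 6.

6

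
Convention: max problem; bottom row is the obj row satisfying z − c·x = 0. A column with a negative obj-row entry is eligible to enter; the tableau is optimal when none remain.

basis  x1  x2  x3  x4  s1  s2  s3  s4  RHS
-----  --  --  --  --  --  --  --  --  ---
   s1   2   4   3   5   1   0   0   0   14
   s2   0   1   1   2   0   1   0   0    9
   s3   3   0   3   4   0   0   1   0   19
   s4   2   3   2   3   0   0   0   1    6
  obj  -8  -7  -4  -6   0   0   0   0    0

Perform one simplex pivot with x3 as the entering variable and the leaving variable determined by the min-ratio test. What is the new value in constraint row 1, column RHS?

Ratio test on column x3 — row 1: 14/3 = 14/3; row 2: 9/1 = 9; row 3: 19/3 = 19/3; row 4: 6/2 = 3. Minimum is 3 at row 4 (s4 leaves); pivot element 2.
Divide row 4 by 2; eliminate column x3 from the other rows.
Row 1 update in column RHS: 14 − 3·3 = 5.

5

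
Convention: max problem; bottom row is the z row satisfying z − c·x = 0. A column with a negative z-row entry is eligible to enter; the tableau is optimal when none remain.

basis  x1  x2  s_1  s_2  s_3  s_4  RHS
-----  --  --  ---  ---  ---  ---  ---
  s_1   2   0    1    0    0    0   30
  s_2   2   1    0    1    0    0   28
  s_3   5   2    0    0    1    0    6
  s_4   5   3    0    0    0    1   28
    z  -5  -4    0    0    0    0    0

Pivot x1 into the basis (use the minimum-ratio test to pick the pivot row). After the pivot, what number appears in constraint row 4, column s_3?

-1

Ratio test on column x1 — row 1: 30/2 = 15; row 2: 28/2 = 14; row 3: 6/5 = 6/5; row 4: 28/5 = 28/5. Minimum is 6/5 at row 3 (s_3 leaves); pivot element 5.
Divide row 3 by 5; eliminate column x1 from the other rows.
Row 4 update in column s_3: 0 − 5·(1/5) = -1.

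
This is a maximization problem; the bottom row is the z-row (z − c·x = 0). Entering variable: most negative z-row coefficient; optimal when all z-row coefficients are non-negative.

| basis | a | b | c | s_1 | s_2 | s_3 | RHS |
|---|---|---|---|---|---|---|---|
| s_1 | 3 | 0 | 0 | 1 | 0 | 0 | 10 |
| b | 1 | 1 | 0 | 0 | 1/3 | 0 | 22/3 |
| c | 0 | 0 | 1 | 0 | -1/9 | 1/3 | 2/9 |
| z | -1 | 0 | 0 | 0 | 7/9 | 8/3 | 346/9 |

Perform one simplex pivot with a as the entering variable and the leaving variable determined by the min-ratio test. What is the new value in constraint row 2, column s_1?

Ratio test on column a — row 1: 10/3 = 10/3; row 2: (22/3)/1 = 22/3; row 3: entry 0 ≤ 0. Minimum is 10/3 at row 1 (s_1 leaves); pivot element 3.
Divide row 1 by 3; eliminate column a from the other rows.
Row 2 update in column s_1: 0 − 1·(1/3) = -1/3.

-1/3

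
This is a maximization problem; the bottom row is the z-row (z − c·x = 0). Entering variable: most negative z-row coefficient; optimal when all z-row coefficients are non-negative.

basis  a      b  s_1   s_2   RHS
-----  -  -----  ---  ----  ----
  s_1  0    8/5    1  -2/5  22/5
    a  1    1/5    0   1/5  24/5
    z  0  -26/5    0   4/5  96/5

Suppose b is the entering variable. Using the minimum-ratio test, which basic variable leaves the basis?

s_1

Column b entries and ratios — s_1: (22/5)/(8/5) = 11/4; a: (24/5)/(1/5) = 24.
Smallest ratio is 11/4 in the row of s_1, so s_1 leaves.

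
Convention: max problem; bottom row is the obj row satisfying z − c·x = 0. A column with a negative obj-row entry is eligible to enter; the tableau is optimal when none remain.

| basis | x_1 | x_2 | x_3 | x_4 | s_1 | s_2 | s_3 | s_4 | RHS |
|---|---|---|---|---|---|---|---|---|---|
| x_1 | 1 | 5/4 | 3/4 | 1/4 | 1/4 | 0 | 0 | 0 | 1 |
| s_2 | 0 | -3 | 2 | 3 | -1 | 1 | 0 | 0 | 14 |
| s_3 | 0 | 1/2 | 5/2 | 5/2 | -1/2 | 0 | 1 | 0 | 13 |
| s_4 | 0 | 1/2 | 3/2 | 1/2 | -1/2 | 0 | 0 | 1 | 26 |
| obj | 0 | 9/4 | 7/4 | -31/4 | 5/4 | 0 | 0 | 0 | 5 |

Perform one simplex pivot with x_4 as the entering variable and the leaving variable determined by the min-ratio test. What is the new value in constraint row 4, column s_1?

-1

Ratio test on column x_4 — row 1: 1/(1/4) = 4; row 2: 14/3 = 14/3; row 3: 13/(5/2) = 26/5; row 4: 26/(1/2) = 52. Minimum is 4 at row 1 (x_1 leaves); pivot element 1/4.
Divide row 1 by 1/4; eliminate column x_4 from the other rows.
Row 4 update in column s_1: -1/2 − (1/2)·1 = -1.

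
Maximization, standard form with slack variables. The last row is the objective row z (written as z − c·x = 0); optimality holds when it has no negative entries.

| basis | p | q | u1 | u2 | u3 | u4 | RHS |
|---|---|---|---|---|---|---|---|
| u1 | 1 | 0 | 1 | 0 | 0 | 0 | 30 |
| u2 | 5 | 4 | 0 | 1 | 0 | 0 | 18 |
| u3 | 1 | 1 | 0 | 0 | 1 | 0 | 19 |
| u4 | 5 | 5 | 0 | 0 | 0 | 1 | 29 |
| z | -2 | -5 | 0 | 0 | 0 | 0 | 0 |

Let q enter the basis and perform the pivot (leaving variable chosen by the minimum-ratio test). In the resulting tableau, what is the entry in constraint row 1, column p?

Ratio test on column q — row 1: entry 0 ≤ 0; row 2: 18/4 = 9/2; row 3: 19/1 = 19; row 4: 29/5 = 29/5. Minimum is 9/2 at row 2 (u2 leaves); pivot element 4.
Divide row 2 by 4; eliminate column q from the other rows.
Row 1 update in column p: 1 − 0·(5/4) = 1.

1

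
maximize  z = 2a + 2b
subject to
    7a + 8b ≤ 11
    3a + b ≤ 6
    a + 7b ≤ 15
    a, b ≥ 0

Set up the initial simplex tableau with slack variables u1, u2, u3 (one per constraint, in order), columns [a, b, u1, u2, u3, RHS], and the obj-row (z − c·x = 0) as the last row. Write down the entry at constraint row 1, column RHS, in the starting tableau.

11

The RHS of constraint 1 is b_1 = 11.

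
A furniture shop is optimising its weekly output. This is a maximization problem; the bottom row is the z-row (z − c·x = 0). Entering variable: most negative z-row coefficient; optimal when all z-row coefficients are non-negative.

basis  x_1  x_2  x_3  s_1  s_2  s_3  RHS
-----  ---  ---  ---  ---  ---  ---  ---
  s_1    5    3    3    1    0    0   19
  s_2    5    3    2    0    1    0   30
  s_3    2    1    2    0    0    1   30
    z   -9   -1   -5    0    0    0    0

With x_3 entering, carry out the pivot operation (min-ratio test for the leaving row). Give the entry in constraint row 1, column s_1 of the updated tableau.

1/3

Ratio test on column x_3 — row 1: 19/3 = 19/3; row 2: 30/2 = 15; row 3: 30/2 = 15. Minimum is 19/3 at row 1 (s_1 leaves); pivot element 3.
Divide row 1 by 3; eliminate column x_3 from the other rows.
In the new row 1, the s_1 entry is the old entry divided by the pivot: 1/3 = 1/3.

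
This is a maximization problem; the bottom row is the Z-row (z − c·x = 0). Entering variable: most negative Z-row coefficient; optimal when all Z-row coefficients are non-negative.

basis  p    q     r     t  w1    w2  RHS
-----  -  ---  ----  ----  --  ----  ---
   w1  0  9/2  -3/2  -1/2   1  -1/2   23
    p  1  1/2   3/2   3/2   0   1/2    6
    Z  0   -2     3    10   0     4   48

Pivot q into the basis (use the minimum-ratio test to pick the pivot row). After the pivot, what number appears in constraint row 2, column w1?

Ratio test on column q — row 1: 23/(9/2) = 46/9; row 2: 6/(1/2) = 12. Minimum is 46/9 at row 1 (w1 leaves); pivot element 9/2.
Divide row 1 by 9/2; eliminate column q from the other rows.
Row 2 update in column w1: 0 − (1/2)·(2/9) = -1/9.

-1/9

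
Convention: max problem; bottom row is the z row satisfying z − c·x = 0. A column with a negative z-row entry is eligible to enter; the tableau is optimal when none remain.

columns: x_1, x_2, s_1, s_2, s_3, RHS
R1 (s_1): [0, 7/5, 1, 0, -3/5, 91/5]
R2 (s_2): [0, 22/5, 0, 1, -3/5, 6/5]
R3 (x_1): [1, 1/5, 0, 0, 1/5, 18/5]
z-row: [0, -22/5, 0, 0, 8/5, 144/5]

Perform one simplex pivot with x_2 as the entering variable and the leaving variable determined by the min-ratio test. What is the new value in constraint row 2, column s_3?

-3/22

Ratio test on column x_2 — row 1: (91/5)/(7/5) = 13; row 2: (6/5)/(22/5) = 3/11; row 3: (18/5)/(1/5) = 18. Minimum is 3/11 at row 2 (s_2 leaves); pivot element 22/5.
Divide row 2 by 22/5; eliminate column x_2 from the other rows.
In the new row 2, the s_3 entry is the old entry divided by the pivot: (-3/5)/(22/5) = -3/22.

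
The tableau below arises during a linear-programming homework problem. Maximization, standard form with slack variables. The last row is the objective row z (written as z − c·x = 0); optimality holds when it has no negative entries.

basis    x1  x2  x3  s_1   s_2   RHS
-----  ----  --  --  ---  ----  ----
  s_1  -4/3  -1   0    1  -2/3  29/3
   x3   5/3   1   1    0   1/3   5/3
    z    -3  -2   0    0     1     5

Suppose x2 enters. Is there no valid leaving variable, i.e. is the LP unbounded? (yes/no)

Column x2 has positive entries in row(s) 2, so the ratio test bounds it — not unbounded.

no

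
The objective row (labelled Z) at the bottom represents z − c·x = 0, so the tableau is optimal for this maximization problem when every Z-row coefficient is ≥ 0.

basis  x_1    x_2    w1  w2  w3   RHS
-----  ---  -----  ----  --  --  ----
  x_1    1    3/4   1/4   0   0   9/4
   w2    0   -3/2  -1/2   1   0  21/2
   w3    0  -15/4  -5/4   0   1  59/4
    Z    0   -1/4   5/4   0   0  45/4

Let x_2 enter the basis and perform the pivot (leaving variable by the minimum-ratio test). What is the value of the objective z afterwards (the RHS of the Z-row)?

Ratio test on column x_2 — row 1: (9/4)/(3/4) = 3; row 2: entry -3/2 ≤ 0; row 3: entry -15/4 ≤ 0. Minimum is 3 at row 1 (x_1 leaves); pivot element 3/4.
Pivot on row 1; the Z-row RHS becomes 45/4 − (-1/4)·3 = 12.

12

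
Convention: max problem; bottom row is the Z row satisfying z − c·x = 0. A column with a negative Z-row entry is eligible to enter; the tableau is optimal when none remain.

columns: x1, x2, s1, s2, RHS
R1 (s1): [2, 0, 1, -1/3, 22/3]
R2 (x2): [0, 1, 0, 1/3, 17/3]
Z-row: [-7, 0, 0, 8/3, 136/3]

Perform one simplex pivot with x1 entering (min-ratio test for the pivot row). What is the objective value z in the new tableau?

Ratio test on column x1 — row 1: (22/3)/2 = 11/3; row 2: entry 0 ≤ 0. Minimum is 11/3 at row 1 (s1 leaves); pivot element 2.
Pivot on row 1; the Z-row RHS becomes 136/3 − (-7)·(11/3) = 71.

71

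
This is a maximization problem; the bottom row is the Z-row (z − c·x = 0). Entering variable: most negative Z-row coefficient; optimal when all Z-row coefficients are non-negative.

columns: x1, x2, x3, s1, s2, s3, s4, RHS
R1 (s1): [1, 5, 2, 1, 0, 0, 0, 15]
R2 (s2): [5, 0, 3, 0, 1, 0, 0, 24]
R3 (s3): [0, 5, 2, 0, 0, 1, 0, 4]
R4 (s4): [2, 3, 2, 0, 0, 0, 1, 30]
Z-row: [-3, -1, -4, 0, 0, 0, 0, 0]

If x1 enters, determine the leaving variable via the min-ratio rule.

Column x1 entries and ratios — s1: 15/1 = 15; s2: 24/5 = 24/5; s3: 0 ≤ 0, skip; s4: 30/2 = 15.
Smallest ratio is 24/5 in the row of s2, so s2 leaves.

s2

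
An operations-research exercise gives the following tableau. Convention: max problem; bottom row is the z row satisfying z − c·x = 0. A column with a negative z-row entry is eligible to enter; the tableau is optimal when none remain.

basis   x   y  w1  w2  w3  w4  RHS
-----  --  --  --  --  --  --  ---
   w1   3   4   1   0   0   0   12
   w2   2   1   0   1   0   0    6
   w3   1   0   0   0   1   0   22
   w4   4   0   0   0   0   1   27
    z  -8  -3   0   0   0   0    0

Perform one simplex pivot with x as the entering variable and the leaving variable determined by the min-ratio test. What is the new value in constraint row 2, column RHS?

3

Ratio test on column x — row 1: 12/3 = 4; row 2: 6/2 = 3; row 3: 22/1 = 22; row 4: 27/4 = 27/4. Minimum is 3 at row 2 (w2 leaves); pivot element 2.
Divide row 2 by 2; eliminate column x from the other rows.
In the new row 2, the RHS entry is the old entry divided by the pivot: 6/2 = 3.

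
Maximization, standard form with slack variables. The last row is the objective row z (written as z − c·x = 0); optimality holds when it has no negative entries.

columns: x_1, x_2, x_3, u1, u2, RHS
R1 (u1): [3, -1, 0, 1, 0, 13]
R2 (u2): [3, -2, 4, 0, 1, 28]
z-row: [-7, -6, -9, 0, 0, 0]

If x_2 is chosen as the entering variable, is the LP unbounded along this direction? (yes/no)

yes

Every constraint-row entry in column x_2 is ≤ 0, so increasing x_2 is unbounded.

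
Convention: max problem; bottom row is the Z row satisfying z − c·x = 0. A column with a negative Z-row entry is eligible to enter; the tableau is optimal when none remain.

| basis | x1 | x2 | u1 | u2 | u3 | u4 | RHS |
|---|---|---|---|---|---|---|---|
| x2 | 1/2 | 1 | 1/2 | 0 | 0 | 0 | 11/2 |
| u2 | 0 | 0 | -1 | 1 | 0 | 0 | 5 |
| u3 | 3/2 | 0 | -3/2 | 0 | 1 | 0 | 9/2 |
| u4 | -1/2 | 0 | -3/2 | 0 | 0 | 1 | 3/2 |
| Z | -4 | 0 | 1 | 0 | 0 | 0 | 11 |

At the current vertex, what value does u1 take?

u1 is not in the basis, so in the current basic feasible solution u1 = 0.

0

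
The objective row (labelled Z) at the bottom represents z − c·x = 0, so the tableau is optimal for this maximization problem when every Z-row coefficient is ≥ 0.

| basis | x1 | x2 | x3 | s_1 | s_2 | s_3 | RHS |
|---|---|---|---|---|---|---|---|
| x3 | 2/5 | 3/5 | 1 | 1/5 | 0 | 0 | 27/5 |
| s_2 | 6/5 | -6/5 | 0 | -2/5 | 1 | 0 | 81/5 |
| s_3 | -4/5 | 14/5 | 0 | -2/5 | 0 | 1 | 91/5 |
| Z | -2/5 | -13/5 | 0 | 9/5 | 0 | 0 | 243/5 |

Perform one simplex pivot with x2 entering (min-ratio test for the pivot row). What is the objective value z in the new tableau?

131/2

Ratio test on column x2 — row 1: (27/5)/(3/5) = 9; row 2: entry -6/5 ≤ 0; row 3: (91/5)/(14/5) = 13/2. Minimum is 13/2 at row 3 (s_3 leaves); pivot element 14/5.
Pivot on row 3; the Z-row RHS becomes 243/5 − (-13/5)·(13/2) = 131/2.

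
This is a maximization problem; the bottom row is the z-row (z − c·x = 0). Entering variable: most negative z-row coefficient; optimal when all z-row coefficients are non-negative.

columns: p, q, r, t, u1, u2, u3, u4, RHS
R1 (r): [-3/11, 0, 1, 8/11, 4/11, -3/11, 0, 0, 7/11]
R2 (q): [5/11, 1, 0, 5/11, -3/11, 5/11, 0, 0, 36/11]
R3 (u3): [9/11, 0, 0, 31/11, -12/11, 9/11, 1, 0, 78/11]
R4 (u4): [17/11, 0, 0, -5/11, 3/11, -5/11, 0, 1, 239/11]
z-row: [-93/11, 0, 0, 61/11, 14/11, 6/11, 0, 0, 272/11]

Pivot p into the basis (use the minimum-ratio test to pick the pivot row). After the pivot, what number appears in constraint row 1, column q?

Ratio test on column p — row 1: entry -3/11 ≤ 0; row 2: (36/11)/(5/11) = 36/5; row 3: (78/11)/(9/11) = 26/3; row 4: (239/11)/(17/11) = 239/17. Minimum is 36/5 at row 2 (q leaves); pivot element 5/11.
Divide row 2 by 5/11; eliminate column p from the other rows.
Row 1 update in column q: 0 − (-3/11)·(11/5) = 3/5.

3/5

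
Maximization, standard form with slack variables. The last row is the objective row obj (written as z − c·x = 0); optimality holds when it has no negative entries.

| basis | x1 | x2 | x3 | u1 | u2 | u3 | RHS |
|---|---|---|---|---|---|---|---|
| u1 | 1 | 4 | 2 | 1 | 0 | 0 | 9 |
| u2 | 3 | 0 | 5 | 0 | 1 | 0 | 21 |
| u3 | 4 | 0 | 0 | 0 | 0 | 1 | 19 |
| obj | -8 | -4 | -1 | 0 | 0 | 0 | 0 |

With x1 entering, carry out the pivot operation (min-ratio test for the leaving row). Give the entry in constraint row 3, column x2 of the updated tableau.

0

Ratio test on column x1 — row 1: 9/1 = 9; row 2: 21/3 = 7; row 3: 19/4 = 19/4. Minimum is 19/4 at row 3 (u3 leaves); pivot element 4.
Divide row 3 by 4; eliminate column x1 from the other rows.
In the new row 3, the x2 entry is the old entry divided by the pivot: 0/4 = 0.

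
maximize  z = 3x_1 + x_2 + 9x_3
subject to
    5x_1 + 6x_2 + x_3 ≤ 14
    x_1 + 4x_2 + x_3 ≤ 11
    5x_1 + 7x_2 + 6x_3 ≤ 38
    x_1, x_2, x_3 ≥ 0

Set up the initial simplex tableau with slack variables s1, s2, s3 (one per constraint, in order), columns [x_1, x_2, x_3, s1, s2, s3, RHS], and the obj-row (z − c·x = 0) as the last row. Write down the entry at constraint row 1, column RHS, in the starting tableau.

14

The RHS of constraint 1 is b_1 = 14.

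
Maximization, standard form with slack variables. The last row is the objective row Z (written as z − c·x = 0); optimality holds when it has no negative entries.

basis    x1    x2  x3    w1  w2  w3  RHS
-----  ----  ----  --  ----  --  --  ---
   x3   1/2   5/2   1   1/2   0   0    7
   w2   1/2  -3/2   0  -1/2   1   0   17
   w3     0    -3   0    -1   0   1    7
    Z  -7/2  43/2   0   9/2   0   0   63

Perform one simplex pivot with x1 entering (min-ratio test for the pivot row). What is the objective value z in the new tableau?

Ratio test on column x1 — row 1: 7/(1/2) = 14; row 2: 17/(1/2) = 34; row 3: entry 0 ≤ 0. Minimum is 14 at row 1 (x3 leaves); pivot element 1/2.
Pivot on row 1; the Z-row RHS becomes 63 − (-7/2)·14 = 112.

112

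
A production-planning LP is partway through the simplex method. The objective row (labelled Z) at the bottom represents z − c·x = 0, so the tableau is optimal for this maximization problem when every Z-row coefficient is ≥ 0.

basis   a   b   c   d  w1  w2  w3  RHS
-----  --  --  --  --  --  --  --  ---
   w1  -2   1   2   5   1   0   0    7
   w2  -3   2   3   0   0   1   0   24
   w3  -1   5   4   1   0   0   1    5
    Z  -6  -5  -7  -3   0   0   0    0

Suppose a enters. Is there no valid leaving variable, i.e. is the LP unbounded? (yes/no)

yes

Every constraint-row entry in column a is ≤ 0, so increasing a is unbounded.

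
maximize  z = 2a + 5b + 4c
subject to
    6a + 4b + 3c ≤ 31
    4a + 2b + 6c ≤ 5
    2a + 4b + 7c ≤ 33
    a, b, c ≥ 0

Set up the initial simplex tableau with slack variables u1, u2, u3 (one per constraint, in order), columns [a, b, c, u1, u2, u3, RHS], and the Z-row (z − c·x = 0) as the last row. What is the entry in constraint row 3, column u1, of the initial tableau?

Slack u1 belongs to constraint 1; its column is the unit vector e_1, so the entry in row 3 is 0.

0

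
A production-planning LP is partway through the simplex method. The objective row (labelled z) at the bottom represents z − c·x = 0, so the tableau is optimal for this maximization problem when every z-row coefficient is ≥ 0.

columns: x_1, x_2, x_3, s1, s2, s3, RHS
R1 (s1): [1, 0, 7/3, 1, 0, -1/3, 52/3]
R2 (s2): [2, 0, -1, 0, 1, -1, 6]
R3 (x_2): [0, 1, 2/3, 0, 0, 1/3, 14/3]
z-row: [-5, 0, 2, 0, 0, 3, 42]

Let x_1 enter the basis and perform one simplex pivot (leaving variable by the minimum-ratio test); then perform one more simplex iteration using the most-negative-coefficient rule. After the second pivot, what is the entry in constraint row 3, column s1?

Ratio test on column x_1 — row 1: (52/3)/1 = 52/3; row 2: 6/2 = 3; row 3: entry 0 ≤ 0. Minimum is 3 at row 2 (s2 leaves); pivot element 2.
Divide row 2 by 2; eliminate column x_1 from the other rows.
Second iteration: most negative z-row entry is -1/2 in column x_3, so x_3 enters.
Ratio test on column x_3 — row 1: (43/3)/(17/6) = 86/17; row 2: entry -1/2 ≤ 0; row 3: (14/3)/(2/3) = 7. Minimum is 86/17 at row 1 (s1 leaves); pivot element 17/6.
Divide row 1 by 17/6; eliminate column x_3 from the other rows.
After both pivots, the entry at constraint row 3, column s1 is -4/17.

-4/17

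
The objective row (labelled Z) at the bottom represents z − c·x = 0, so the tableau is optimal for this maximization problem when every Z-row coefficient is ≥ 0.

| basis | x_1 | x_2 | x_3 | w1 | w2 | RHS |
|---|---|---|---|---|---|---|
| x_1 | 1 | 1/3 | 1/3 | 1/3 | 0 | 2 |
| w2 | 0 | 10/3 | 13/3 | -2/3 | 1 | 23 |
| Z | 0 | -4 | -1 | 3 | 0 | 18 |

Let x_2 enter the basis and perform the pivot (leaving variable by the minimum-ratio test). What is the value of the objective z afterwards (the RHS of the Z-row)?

Ratio test on column x_2 — row 1: 2/(1/3) = 6; row 2: 23/(10/3) = 69/10. Minimum is 6 at row 1 (x_1 leaves); pivot element 1/3.
Pivot on row 1; the Z-row RHS becomes 18 − (-4)·6 = 42.

42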